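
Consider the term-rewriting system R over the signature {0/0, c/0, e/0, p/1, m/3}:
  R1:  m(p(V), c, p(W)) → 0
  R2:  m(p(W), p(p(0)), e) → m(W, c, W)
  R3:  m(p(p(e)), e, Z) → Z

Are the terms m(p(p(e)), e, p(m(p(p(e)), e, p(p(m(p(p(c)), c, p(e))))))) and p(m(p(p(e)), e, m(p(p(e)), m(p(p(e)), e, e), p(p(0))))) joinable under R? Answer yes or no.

Reduce t₁ = m(p(p(e)), e, p(m(p(p(e)), e, p(p(m(p(p(c)), c, p(e))))))):
1. m(p(p(e)), e, p(m(p(p(e)), e, p(p(m(p(p(c)), c, p(e)))))))  →  p(m(p(p(e)), e, p(p(m(p(p(c)), c, p(e))))))   [R3 at ε]
2. p(m(p(p(e)), e, p(p(m(p(p(c)), c, p(e))))))  →  p(p(p(m(p(p(c)), c, p(e)))))   [R3 at 1]
3. p(p(p(m(p(p(c)), c, p(e)))))  →  p(p(p(0)))   [R1 at 1.1.1]

Reduce t₂ = p(m(p(p(e)), e, m(p(p(e)), m(p(p(e)), e, e), p(p(0))))):
1. p(m(p(p(e)), e, m(p(p(e)), m(p(p(e)), e, e), p(p(0)))))  →  p(m(p(p(e)), m(p(p(e)), e, e), p(p(0))))   [R3 at 1]
2. p(m(p(p(e)), m(p(p(e)), e, e), p(p(0))))  →  p(m(p(p(e)), e, p(p(0))))   [R3 at 1.2]
3. p(m(p(p(e)), e, p(p(0))))  →  p(p(p(0)))   [R3 at 1]

yes — NF(t₁) = p(p(p(0))), NF(t₂) = p(p(p(0)))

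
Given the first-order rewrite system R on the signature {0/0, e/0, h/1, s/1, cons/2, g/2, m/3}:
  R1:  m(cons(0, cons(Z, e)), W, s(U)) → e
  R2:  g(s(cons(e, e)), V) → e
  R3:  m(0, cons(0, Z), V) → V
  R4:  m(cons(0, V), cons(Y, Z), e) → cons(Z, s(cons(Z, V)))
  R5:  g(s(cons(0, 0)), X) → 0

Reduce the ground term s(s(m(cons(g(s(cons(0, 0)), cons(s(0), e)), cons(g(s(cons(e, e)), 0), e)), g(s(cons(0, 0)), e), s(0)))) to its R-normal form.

s(s(e))

1. s(s(m(cons(g(s(cons(0, 0)), cons(s(0), e)), cons(g(s(cons(e, e)), 0), e)), g(s(cons(0, 0)), e), s(0))))  →  s(s(m(cons(0, cons(g(s(cons(e, e)), 0), e)), g(s(cons(0, 0)), e), s(0))))   [R5 at 1.1.1.1]
2. s(s(m(cons(0, cons(g(s(cons(e, e)), 0), e)), g(s(cons(0, 0)), e), s(0))))  →  s(s(e))   [R1 at 1.1]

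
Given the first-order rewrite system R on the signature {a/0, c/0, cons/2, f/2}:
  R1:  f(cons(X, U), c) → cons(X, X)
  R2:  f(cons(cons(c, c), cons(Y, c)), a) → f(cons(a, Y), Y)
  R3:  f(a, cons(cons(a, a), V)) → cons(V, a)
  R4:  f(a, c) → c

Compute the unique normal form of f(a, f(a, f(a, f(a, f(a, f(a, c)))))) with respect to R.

c

1. f(a, f(a, f(a, f(a, f(a, f(a, c))))))  →  f(a, f(a, f(a, f(a, f(a, c)))))   [R4 at 2.2.2.2.2]
2. f(a, f(a, f(a, f(a, f(a, c)))))  →  f(a, f(a, f(a, f(a, c))))   [R4 at 2.2.2.2]
3. f(a, f(a, f(a, f(a, c))))  →  f(a, f(a, f(a, c)))   [R4 at 2.2.2]
4. f(a, f(a, f(a, c)))  →  f(a, f(a, c))   [R4 at 2.2]
5. f(a, f(a, c))  →  f(a, c)   [R4 at 2]
6. f(a, c)  →  c   [R4 at ε]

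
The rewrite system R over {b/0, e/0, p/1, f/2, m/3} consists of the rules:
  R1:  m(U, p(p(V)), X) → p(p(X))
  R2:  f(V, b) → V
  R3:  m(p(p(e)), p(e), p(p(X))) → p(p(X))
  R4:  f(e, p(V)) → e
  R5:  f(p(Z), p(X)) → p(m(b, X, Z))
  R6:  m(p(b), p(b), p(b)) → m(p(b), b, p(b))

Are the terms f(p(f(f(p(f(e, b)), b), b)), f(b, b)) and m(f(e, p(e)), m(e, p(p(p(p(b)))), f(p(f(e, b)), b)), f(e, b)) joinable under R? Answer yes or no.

yes — NF(t₁) = p(p(e)), NF(t₂) = p(p(e))

Reduce t₁ = f(p(f(f(p(f(e, b)), b), b)), f(b, b)):
1. f(p(f(f(p(f(e, b)), b), b)), f(b, b))  →  f(p(f(p(f(e, b)), b)), f(b, b))   [R2 at 1.1]
2. f(p(f(p(f(e, b)), b)), f(b, b))  →  f(p(p(f(e, b))), f(b, b))   [R2 at 1.1]
3. f(p(p(f(e, b))), f(b, b))  →  f(p(p(e)), f(b, b))   [R2 at 1.1.1]
4. f(p(p(e)), f(b, b))  →  f(p(p(e)), b)   [R2 at 2]
5. f(p(p(e)), b)  →  p(p(e))   [R2 at ε]

Reduce t₂ = m(f(e, p(e)), m(e, p(p(p(p(b)))), f(p(f(e, b)), b)), f(e, b)):
1. m(f(e, p(e)), m(e, p(p(p(p(b)))), f(p(f(e, b)), b)), f(e, b))  →  m(e, m(e, p(p(p(p(b)))), f(p(f(e, b)), b)), f(e, b))   [R4 at 1]
2. m(e, m(e, p(p(p(p(b)))), f(p(f(e, b)), b)), f(e, b))  →  m(e, p(p(f(p(f(e, b)), b))), f(e, b))   [R1 at 2]
3. m(e, p(p(f(p(f(e, b)), b))), f(e, b))  →  p(p(f(e, b)))   [R1 at ε]
4. p(p(f(e, b)))  →  p(p(e))   [R2 at 1.1]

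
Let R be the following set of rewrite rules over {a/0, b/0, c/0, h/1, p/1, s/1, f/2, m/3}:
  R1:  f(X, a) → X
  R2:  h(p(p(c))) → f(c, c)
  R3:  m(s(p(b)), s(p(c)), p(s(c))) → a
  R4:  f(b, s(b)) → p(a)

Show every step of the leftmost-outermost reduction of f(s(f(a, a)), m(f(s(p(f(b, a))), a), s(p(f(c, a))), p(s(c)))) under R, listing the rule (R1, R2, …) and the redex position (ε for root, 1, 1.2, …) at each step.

s(a)

1. f(s(f(a, a)), m(f(s(p(f(b, a))), a), s(p(f(c, a))), p(s(c))))  →  f(s(a), m(f(s(p(f(b, a))), a), s(p(f(c, a))), p(s(c))))   [R1 at 1.1]
2. f(s(a), m(f(s(p(f(b, a))), a), s(p(f(c, a))), p(s(c))))  →  f(s(a), m(s(p(f(b, a))), s(p(f(c, a))), p(s(c))))   [R1 at 2.1]
3. f(s(a), m(s(p(f(b, a))), s(p(f(c, a))), p(s(c))))  →  f(s(a), m(s(p(b)), s(p(f(c, a))), p(s(c))))   [R1 at 2.1.1.1]
4. f(s(a), m(s(p(b)), s(p(f(c, a))), p(s(c))))  →  f(s(a), m(s(p(b)), s(p(c)), p(s(c))))   [R1 at 2.2.1.1]
5. f(s(a), m(s(p(b)), s(p(c)), p(s(c))))  →  f(s(a), a)   [R3 at 2]
6. f(s(a), a)  →  s(a)   [R1 at ε]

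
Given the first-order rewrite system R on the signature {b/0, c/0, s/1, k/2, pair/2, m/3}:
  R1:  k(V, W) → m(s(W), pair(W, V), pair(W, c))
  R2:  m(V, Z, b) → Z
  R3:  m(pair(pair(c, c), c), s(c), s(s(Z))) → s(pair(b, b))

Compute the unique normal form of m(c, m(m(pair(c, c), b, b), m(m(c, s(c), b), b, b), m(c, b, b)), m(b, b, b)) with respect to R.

1. m(c, m(m(pair(c, c), b, b), m(m(c, s(c), b), b, b), m(c, b, b)), m(b, b, b))  →  m(c, m(b, m(m(c, s(c), b), b, b), m(c, b, b)), m(b, b, b))   [R2 at 2.1]
2. m(c, m(b, m(m(c, s(c), b), b, b), m(c, b, b)), m(b, b, b))  →  m(c, m(b, b, m(c, b, b)), m(b, b, b))   [R2 at 2.2]
3. m(c, m(b, b, m(c, b, b)), m(b, b, b))  →  m(c, m(b, b, b), m(b, b, b))   [R2 at 2.3]
4. m(c, m(b, b, b), m(b, b, b))  →  m(c, b, m(b, b, b))   [R2 at 2]
5. m(c, b, m(b, b, b))  →  m(c, b, b)   [R2 at 3]
6. m(c, b, b)  →  b   [R2 at ε]

b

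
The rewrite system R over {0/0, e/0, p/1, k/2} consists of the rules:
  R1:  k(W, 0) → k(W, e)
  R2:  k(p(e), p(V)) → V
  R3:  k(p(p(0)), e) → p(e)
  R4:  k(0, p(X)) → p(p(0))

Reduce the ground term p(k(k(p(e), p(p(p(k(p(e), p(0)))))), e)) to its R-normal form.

1. p(k(k(p(e), p(p(p(k(p(e), p(0)))))), e))  →  p(k(p(p(k(p(e), p(0)))), e))   [R2 at 1.1]
2. p(k(p(p(k(p(e), p(0)))), e))  →  p(k(p(p(0)), e))   [R2 at 1.1.1.1]
3. p(k(p(p(0)), e))  →  p(p(e))   [R3 at 1]

p(p(e))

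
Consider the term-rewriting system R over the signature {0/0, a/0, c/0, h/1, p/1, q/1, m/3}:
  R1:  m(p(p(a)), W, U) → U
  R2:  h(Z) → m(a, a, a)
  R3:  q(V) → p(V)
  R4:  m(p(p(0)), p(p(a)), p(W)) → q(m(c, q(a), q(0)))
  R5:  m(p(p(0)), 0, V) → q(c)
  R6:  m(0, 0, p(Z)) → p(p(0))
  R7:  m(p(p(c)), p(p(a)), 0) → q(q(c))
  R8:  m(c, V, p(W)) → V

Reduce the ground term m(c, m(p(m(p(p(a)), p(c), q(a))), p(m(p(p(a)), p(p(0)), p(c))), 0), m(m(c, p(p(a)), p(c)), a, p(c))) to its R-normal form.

0

1. m(c, m(p(m(p(p(a)), p(c), q(a))), p(m(p(p(a)), p(p(0)), p(c))), 0), m(m(c, p(p(a)), p(c)), a, p(c)))  →  m(c, m(p(q(a)), p(m(p(p(a)), p(p(0)), p(c))), 0), m(m(c, p(p(a)), p(c)), a, p(c)))   [R1 at 2.1.1]
2. m(c, m(p(q(a)), p(m(p(p(a)), p(p(0)), p(c))), 0), m(m(c, p(p(a)), p(c)), a, p(c)))  →  m(c, m(p(p(a)), p(m(p(p(a)), p(p(0)), p(c))), 0), m(m(c, p(p(a)), p(c)), a, p(c)))   [R3 at 2.1.1]
3. m(c, m(p(p(a)), p(m(p(p(a)), p(p(0)), p(c))), 0), m(m(c, p(p(a)), p(c)), a, p(c)))  →  m(c, 0, m(m(c, p(p(a)), p(c)), a, p(c)))   [R1 at 2]
4. m(c, 0, m(m(c, p(p(a)), p(c)), a, p(c)))  →  m(c, 0, m(p(p(a)), a, p(c)))   [R8 at 3.1]
5. m(c, 0, m(p(p(a)), a, p(c)))  →  m(c, 0, p(c))   [R1 at 3]
6. m(c, 0, p(c))  →  0   [R8 at ε]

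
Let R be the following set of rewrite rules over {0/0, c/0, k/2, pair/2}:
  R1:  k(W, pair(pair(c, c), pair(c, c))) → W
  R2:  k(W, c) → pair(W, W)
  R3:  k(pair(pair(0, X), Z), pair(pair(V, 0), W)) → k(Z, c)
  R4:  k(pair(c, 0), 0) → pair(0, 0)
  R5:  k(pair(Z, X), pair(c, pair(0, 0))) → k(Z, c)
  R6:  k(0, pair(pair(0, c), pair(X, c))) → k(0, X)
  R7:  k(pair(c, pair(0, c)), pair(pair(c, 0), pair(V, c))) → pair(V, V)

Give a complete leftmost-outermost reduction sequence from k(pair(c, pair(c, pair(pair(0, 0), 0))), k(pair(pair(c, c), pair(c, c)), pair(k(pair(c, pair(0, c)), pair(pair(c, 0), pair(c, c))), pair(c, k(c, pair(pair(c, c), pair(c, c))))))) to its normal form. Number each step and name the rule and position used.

1. k(pair(c, pair(c, pair(pair(0, 0), 0))), k(pair(pair(c, c), pair(c, c)), pair(k(pair(c, pair(0, c)), pair(pair(c, 0), pair(c, c))), pair(c, k(c, pair(pair(c, c), pair(c, c)))))))  →  k(pair(c, pair(c, pair(pair(0, 0), 0))), k(pair(pair(c, c), pair(c, c)), pair(pair(c, c), pair(c, k(c, pair(pair(c, c), pair(c, c)))))))   [R7 at 2.2.1]
2. k(pair(c, pair(c, pair(pair(0, 0), 0))), k(pair(pair(c, c), pair(c, c)), pair(pair(c, c), pair(c, k(c, pair(pair(c, c), pair(c, c)))))))  →  k(pair(c, pair(c, pair(pair(0, 0), 0))), k(pair(pair(c, c), pair(c, c)), pair(pair(c, c), pair(c, c))))   [R1 at 2.2.2.2]
3. k(pair(c, pair(c, pair(pair(0, 0), 0))), k(pair(pair(c, c), pair(c, c)), pair(pair(c, c), pair(c, c))))  →  k(pair(c, pair(c, pair(pair(0, 0), 0))), pair(pair(c, c), pair(c, c)))   [R1 at 2]
4. k(pair(c, pair(c, pair(pair(0, 0), 0))), pair(pair(c, c), pair(c, c)))  →  pair(c, pair(c, pair(pair(0, 0), 0)))   [R1 at ε]

pair(c, pair(c, pair(pair(0, 0), 0)))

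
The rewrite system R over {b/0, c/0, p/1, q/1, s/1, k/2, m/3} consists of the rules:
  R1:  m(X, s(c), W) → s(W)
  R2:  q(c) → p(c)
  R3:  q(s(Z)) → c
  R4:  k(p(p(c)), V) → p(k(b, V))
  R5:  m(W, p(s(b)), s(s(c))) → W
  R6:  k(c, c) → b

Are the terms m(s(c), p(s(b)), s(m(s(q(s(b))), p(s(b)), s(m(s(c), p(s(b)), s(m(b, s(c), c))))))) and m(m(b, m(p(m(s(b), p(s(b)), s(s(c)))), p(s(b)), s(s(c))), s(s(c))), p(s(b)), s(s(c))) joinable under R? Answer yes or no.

no — NF(t₁) = s(c), NF(t₂) = b

Reduce t₁ = m(s(c), p(s(b)), s(m(s(q(s(b))), p(s(b)), s(m(s(c), p(s(b)), s(m(b, s(c), c))))))):
1. m(s(c), p(s(b)), s(m(s(q(s(b))), p(s(b)), s(m(s(c), p(s(b)), s(m(b, s(c), c)))))))  →  m(s(c), p(s(b)), s(m(s(c), p(s(b)), s(m(s(c), p(s(b)), s(m(b, s(c), c)))))))   [R3 at 3.1.1.1]
2. m(s(c), p(s(b)), s(m(s(c), p(s(b)), s(m(s(c), p(s(b)), s(m(b, s(c), c)))))))  →  m(s(c), p(s(b)), s(m(s(c), p(s(b)), s(m(s(c), p(s(b)), s(s(c)))))))   [R1 at 3.1.3.1.3.1]
3. m(s(c), p(s(b)), s(m(s(c), p(s(b)), s(m(s(c), p(s(b)), s(s(c)))))))  →  m(s(c), p(s(b)), s(m(s(c), p(s(b)), s(s(c)))))   [R5 at 3.1.3.1]
4. m(s(c), p(s(b)), s(m(s(c), p(s(b)), s(s(c)))))  →  m(s(c), p(s(b)), s(s(c)))   [R5 at 3.1]
5. m(s(c), p(s(b)), s(s(c)))  →  s(c)   [R5 at ε]

Reduce t₂ = m(m(b, m(p(m(s(b), p(s(b)), s(s(c)))), p(s(b)), s(s(c))), s(s(c))), p(s(b)), s(s(c))):
1. m(m(b, m(p(m(s(b), p(s(b)), s(s(c)))), p(s(b)), s(s(c))), s(s(c))), p(s(b)), s(s(c)))  →  m(b, m(p(m(s(b), p(s(b)), s(s(c)))), p(s(b)), s(s(c))), s(s(c)))   [R5 at ε]
2. m(b, m(p(m(s(b), p(s(b)), s(s(c)))), p(s(b)), s(s(c))), s(s(c)))  →  m(b, p(m(s(b), p(s(b)), s(s(c)))), s(s(c)))   [R5 at 2]
3. m(b, p(m(s(b), p(s(b)), s(s(c)))), s(s(c)))  →  m(b, p(s(b)), s(s(c)))   [R5 at 2.1]
4. m(b, p(s(b)), s(s(c)))  →  b   [R5 at ε]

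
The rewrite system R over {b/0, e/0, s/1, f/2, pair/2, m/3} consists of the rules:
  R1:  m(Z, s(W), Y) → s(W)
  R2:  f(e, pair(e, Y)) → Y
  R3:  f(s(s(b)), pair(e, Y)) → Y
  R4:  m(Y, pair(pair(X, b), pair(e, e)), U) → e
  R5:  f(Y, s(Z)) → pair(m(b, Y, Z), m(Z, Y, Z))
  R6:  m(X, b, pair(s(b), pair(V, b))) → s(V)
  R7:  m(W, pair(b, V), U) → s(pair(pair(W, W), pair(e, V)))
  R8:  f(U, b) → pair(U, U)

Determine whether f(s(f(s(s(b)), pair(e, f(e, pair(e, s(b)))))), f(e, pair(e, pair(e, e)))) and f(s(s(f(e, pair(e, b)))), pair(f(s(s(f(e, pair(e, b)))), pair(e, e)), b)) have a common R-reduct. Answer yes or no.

no — NF(t₁) = e, NF(t₂) = b

Reduce t₁ = f(s(f(s(s(b)), pair(e, f(e, pair(e, s(b)))))), f(e, pair(e, pair(e, e)))):
1. f(s(f(s(s(b)), pair(e, f(e, pair(e, s(b)))))), f(e, pair(e, pair(e, e))))  →  f(s(f(e, pair(e, s(b)))), f(e, pair(e, pair(e, e))))   [R3 at 1.1]
2. f(s(f(e, pair(e, s(b)))), f(e, pair(e, pair(e, e))))  →  f(s(s(b)), f(e, pair(e, pair(e, e))))   [R2 at 1.1]
3. f(s(s(b)), f(e, pair(e, pair(e, e))))  →  f(s(s(b)), pair(e, e))   [R2 at 2]
4. f(s(s(b)), pair(e, e))  →  e   [R3 at ε]

Reduce t₂ = f(s(s(f(e, pair(e, b)))), pair(f(s(s(f(e, pair(e, b)))), pair(e, e)), b)):
1. f(s(s(f(e, pair(e, b)))), pair(f(s(s(f(e, pair(e, b)))), pair(e, e)), b))  →  f(s(s(b)), pair(f(s(s(f(e, pair(e, b)))), pair(e, e)), b))   [R2 at 1.1.1]
2. f(s(s(b)), pair(f(s(s(f(e, pair(e, b)))), pair(e, e)), b))  →  f(s(s(b)), pair(f(s(s(b)), pair(e, e)), b))   [R2 at 2.1.1.1.1]
3. f(s(s(b)), pair(f(s(s(b)), pair(e, e)), b))  →  f(s(s(b)), pair(e, b))   [R3 at 2.1]
4. f(s(s(b)), pair(e, b))  →  b   [R3 at ε]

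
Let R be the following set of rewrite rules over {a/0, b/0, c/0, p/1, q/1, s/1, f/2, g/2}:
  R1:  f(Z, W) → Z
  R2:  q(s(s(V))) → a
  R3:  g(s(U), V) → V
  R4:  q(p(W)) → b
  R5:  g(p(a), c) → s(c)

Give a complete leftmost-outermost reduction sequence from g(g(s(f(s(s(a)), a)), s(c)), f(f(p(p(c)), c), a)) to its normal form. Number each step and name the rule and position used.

p(p(c))

1. g(g(s(f(s(s(a)), a)), s(c)), f(f(p(p(c)), c), a))  →  g(s(c), f(f(p(p(c)), c), a))   [R3 at 1]
2. g(s(c), f(f(p(p(c)), c), a))  →  f(f(p(p(c)), c), a)   [R3 at ε]
3. f(f(p(p(c)), c), a)  →  f(p(p(c)), c)   [R1 at ε]
4. f(p(p(c)), c)  →  p(p(c))   [R1 at ε]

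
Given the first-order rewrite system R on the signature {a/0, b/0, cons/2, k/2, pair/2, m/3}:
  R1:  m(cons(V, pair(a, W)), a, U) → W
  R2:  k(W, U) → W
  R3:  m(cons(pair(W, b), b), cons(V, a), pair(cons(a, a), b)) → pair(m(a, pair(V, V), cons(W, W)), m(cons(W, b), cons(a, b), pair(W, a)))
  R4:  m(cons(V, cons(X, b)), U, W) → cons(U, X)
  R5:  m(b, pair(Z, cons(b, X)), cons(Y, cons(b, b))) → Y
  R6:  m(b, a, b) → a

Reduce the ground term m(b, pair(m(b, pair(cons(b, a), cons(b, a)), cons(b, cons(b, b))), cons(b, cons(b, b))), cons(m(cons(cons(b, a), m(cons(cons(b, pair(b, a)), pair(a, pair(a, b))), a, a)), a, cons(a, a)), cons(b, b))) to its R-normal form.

b

1. m(b, pair(m(b, pair(cons(b, a), cons(b, a)), cons(b, cons(b, b))), cons(b, cons(b, b))), cons(m(cons(cons(b, a), m(cons(cons(b, pair(b, a)), pair(a, pair(a, b))), a, a)), a, cons(a, a)), cons(b, b)))  →  m(cons(cons(b, a), m(cons(cons(b, pair(b, a)), pair(a, pair(a, b))), a, a)), a, cons(a, a))   [R5 at ε]
2. m(cons(cons(b, a), m(cons(cons(b, pair(b, a)), pair(a, pair(a, b))), a, a)), a, cons(a, a))  →  m(cons(cons(b, a), pair(a, b)), a, cons(a, a))   [R1 at 1.2]
3. m(cons(cons(b, a), pair(a, b)), a, cons(a, a))  →  b   [R1 at ε]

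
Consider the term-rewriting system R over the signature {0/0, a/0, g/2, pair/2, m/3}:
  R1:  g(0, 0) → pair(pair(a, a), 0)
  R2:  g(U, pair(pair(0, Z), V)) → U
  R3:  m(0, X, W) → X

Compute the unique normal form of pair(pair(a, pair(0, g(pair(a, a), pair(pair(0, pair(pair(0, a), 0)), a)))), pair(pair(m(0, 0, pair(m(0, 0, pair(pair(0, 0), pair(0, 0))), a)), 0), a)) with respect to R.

pair(pair(a, pair(0, pair(a, a))), pair(pair(0, 0), a))

1. pair(pair(a, pair(0, g(pair(a, a), pair(pair(0, pair(pair(0, a), 0)), a)))), pair(pair(m(0, 0, pair(m(0, 0, pair(pair(0, 0), pair(0, 0))), a)), 0), a))  →  pair(pair(a, pair(0, pair(a, a))), pair(pair(m(0, 0, pair(m(0, 0, pair(pair(0, 0), pair(0, 0))), a)), 0), a))   [R2 at 1.2.2]
2. pair(pair(a, pair(0, pair(a, a))), pair(pair(m(0, 0, pair(m(0, 0, pair(pair(0, 0), pair(0, 0))), a)), 0), a))  →  pair(pair(a, pair(0, pair(a, a))), pair(pair(0, 0), a))   [R3 at 2.1.1]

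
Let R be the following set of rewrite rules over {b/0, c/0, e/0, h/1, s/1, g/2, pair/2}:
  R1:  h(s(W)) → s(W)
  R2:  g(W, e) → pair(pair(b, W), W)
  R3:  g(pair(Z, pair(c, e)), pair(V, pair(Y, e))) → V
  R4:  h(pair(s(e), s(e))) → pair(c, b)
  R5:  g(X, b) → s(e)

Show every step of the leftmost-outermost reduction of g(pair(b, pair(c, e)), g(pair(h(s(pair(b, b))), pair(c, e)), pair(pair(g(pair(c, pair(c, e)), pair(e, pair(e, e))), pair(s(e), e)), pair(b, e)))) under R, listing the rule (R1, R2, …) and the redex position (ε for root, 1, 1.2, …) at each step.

1. g(pair(b, pair(c, e)), g(pair(h(s(pair(b, b))), pair(c, e)), pair(pair(g(pair(c, pair(c, e)), pair(e, pair(e, e))), pair(s(e), e)), pair(b, e))))  →  g(pair(b, pair(c, e)), pair(g(pair(c, pair(c, e)), pair(e, pair(e, e))), pair(s(e), e)))   [R3 at 2]
2. g(pair(b, pair(c, e)), pair(g(pair(c, pair(c, e)), pair(e, pair(e, e))), pair(s(e), e)))  →  g(pair(c, pair(c, e)), pair(e, pair(e, e)))   [R3 at ε]
3. g(pair(c, pair(c, e)), pair(e, pair(e, e)))  →  e   [R3 at ε]

e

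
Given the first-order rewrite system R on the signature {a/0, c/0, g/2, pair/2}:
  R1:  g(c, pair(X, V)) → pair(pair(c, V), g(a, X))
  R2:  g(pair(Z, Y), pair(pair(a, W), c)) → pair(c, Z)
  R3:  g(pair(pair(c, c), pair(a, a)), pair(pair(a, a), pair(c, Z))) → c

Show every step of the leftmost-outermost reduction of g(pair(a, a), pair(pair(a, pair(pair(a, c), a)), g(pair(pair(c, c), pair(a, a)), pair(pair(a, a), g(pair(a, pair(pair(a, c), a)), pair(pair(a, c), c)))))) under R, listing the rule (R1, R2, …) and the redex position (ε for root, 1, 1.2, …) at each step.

1. g(pair(a, a), pair(pair(a, pair(pair(a, c), a)), g(pair(pair(c, c), pair(a, a)), pair(pair(a, a), g(pair(a, pair(pair(a, c), a)), pair(pair(a, c), c))))))  →  g(pair(a, a), pair(pair(a, pair(pair(a, c), a)), g(pair(pair(c, c), pair(a, a)), pair(pair(a, a), pair(c, a)))))   [R2 at 2.2.2.2]
2. g(pair(a, a), pair(pair(a, pair(pair(a, c), a)), g(pair(pair(c, c), pair(a, a)), pair(pair(a, a), pair(c, a)))))  →  g(pair(a, a), pair(pair(a, pair(pair(a, c), a)), c))   [R3 at 2.2]
3. g(pair(a, a), pair(pair(a, pair(pair(a, c), a)), c))  →  pair(c, a)   [R2 at ε]

pair(c, a)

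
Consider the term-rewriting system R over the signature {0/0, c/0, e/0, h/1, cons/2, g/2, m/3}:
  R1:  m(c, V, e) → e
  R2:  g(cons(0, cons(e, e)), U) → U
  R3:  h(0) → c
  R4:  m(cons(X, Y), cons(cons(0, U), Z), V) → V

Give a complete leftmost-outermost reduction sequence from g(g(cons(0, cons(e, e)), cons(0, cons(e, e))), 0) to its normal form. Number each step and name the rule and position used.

0

1. g(g(cons(0, cons(e, e)), cons(0, cons(e, e))), 0)  →  g(cons(0, cons(e, e)), 0)   [R2 at 1]
2. g(cons(0, cons(e, e)), 0)  →  0   [R2 at ε]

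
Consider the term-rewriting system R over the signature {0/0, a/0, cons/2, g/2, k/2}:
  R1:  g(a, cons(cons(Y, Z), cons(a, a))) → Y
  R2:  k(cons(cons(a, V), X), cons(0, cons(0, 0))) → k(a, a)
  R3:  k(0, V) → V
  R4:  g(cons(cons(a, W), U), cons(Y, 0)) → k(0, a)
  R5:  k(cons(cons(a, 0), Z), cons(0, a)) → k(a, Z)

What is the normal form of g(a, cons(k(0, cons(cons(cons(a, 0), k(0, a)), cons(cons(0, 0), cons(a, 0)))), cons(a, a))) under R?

cons(cons(a, 0), a)

1. g(a, cons(k(0, cons(cons(cons(a, 0), k(0, a)), cons(cons(0, 0), cons(a, 0)))), cons(a, a)))  →  g(a, cons(cons(cons(cons(a, 0), k(0, a)), cons(cons(0, 0), cons(a, 0))), cons(a, a)))   [R3 at 2.1]
2. g(a, cons(cons(cons(cons(a, 0), k(0, a)), cons(cons(0, 0), cons(a, 0))), cons(a, a)))  →  cons(cons(a, 0), k(0, a))   [R1 at ε]
3. cons(cons(a, 0), k(0, a))  →  cons(cons(a, 0), a)   [R3 at 2]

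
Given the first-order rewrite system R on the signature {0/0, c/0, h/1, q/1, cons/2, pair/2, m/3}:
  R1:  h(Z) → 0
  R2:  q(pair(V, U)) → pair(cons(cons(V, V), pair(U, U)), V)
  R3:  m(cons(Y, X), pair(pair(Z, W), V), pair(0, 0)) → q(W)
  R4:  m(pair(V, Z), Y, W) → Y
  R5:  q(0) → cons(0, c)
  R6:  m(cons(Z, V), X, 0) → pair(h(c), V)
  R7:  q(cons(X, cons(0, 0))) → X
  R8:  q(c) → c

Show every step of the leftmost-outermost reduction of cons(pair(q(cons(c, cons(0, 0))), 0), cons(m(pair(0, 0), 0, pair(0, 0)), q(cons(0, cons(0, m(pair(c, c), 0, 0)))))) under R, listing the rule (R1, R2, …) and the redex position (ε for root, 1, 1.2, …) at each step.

cons(pair(c, 0), cons(0, 0))

1. cons(pair(q(cons(c, cons(0, 0))), 0), cons(m(pair(0, 0), 0, pair(0, 0)), q(cons(0, cons(0, m(pair(c, c), 0, 0))))))  →  cons(pair(c, 0), cons(m(pair(0, 0), 0, pair(0, 0)), q(cons(0, cons(0, m(pair(c, c), 0, 0))))))   [R7 at 1.1]
2. cons(pair(c, 0), cons(m(pair(0, 0), 0, pair(0, 0)), q(cons(0, cons(0, m(pair(c, c), 0, 0))))))  →  cons(pair(c, 0), cons(0, q(cons(0, cons(0, m(pair(c, c), 0, 0))))))   [R4 at 2.1]
3. cons(pair(c, 0), cons(0, q(cons(0, cons(0, m(pair(c, c), 0, 0))))))  →  cons(pair(c, 0), cons(0, q(cons(0, cons(0, 0)))))   [R4 at 2.2.1.2.2]
4. cons(pair(c, 0), cons(0, q(cons(0, cons(0, 0)))))  →  cons(pair(c, 0), cons(0, 0))   [R7 at 2.2]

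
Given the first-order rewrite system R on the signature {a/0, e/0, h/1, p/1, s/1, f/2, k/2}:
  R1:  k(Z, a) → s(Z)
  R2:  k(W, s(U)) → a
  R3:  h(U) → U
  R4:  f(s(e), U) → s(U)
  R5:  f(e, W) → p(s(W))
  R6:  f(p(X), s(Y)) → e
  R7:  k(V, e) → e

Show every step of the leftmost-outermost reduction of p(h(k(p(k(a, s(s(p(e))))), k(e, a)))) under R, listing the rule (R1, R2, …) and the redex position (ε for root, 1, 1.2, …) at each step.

p(a)

1. p(h(k(p(k(a, s(s(p(e))))), k(e, a))))  →  p(k(p(k(a, s(s(p(e))))), k(e, a)))   [R3 at 1]
2. p(k(p(k(a, s(s(p(e))))), k(e, a)))  →  p(k(p(a), k(e, a)))   [R2 at 1.1.1]
3. p(k(p(a), k(e, a)))  →  p(k(p(a), s(e)))   [R1 at 1.2]
4. p(k(p(a), s(e)))  →  p(a)   [R2 at 1]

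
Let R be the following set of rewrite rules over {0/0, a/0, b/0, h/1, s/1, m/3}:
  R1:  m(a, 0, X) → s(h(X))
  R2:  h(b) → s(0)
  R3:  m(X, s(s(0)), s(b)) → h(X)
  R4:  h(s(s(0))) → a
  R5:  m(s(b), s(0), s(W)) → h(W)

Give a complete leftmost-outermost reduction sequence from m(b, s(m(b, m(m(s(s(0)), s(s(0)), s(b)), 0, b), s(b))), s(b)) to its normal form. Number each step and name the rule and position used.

1. m(b, s(m(b, m(m(s(s(0)), s(s(0)), s(b)), 0, b), s(b))), s(b))  →  m(b, s(m(b, m(h(s(s(0))), 0, b), s(b))), s(b))   [R3 at 2.1.2.1]
2. m(b, s(m(b, m(h(s(s(0))), 0, b), s(b))), s(b))  →  m(b, s(m(b, m(a, 0, b), s(b))), s(b))   [R4 at 2.1.2.1]
3. m(b, s(m(b, m(a, 0, b), s(b))), s(b))  →  m(b, s(m(b, s(h(b)), s(b))), s(b))   [R1 at 2.1.2]
4. m(b, s(m(b, s(h(b)), s(b))), s(b))  →  m(b, s(m(b, s(s(0)), s(b))), s(b))   [R2 at 2.1.2.1]
5. m(b, s(m(b, s(s(0)), s(b))), s(b))  →  m(b, s(h(b)), s(b))   [R3 at 2.1]
6. m(b, s(h(b)), s(b))  →  m(b, s(s(0)), s(b))   [R2 at 2.1]
7. m(b, s(s(0)), s(b))  →  h(b)   [R3 at ε]
8. h(b)  →  s(0)   [R2 at ε]

s(0)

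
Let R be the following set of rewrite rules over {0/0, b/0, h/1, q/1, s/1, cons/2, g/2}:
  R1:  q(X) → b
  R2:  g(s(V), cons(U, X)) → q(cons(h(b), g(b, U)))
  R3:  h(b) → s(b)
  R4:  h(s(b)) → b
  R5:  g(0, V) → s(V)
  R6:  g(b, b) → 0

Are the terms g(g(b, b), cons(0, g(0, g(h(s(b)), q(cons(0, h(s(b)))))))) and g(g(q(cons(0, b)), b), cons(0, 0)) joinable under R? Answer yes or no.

Reduce t₁ = g(g(b, b), cons(0, g(0, g(h(s(b)), q(cons(0, h(s(b)))))))):
1. g(g(b, b), cons(0, g(0, g(h(s(b)), q(cons(0, h(s(b))))))))  →  g(0, cons(0, g(0, g(h(s(b)), q(cons(0, h(s(b))))))))   [R6 at 1]
2. g(0, cons(0, g(0, g(h(s(b)), q(cons(0, h(s(b))))))))  →  s(cons(0, g(0, g(h(s(b)), q(cons(0, h(s(b))))))))   [R5 at ε]
3. s(cons(0, g(0, g(h(s(b)), q(cons(0, h(s(b))))))))  →  s(cons(0, s(g(h(s(b)), q(cons(0, h(s(b))))))))   [R5 at 1.2]
4. s(cons(0, s(g(h(s(b)), q(cons(0, h(s(b))))))))  →  s(cons(0, s(g(b, q(cons(0, h(s(b))))))))   [R4 at 1.2.1.1]
5. s(cons(0, s(g(b, q(cons(0, h(s(b))))))))  →  s(cons(0, s(g(b, b))))   [R1 at 1.2.1.2]
6. s(cons(0, s(g(b, b))))  →  s(cons(0, s(0)))   [R6 at 1.2.1]

Reduce t₂ = g(g(q(cons(0, b)), b), cons(0, 0)):
1. g(g(q(cons(0, b)), b), cons(0, 0))  →  g(g(b, b), cons(0, 0))   [R1 at 1.1]
2. g(g(b, b), cons(0, 0))  →  g(0, cons(0, 0))   [R6 at 1]
3. g(0, cons(0, 0))  →  s(cons(0, 0))   [R5 at ε]

no — NF(t₁) = s(cons(0, s(0))), NF(t₂) = s(cons(0, 0))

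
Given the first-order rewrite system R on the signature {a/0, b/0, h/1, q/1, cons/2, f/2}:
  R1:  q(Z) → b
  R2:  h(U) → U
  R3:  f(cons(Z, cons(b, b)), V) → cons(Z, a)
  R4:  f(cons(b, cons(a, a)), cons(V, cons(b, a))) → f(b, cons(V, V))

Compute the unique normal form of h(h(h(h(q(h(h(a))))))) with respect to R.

1. h(h(h(h(q(h(h(a)))))))  →  h(h(h(q(h(h(a))))))   [R2 at ε]
2. h(h(h(q(h(h(a))))))  →  h(h(q(h(h(a)))))   [R2 at ε]
3. h(h(q(h(h(a)))))  →  h(q(h(h(a))))   [R2 at ε]
4. h(q(h(h(a))))  →  q(h(h(a)))   [R2 at ε]
5. q(h(h(a)))  →  b   [R1 at ε]

b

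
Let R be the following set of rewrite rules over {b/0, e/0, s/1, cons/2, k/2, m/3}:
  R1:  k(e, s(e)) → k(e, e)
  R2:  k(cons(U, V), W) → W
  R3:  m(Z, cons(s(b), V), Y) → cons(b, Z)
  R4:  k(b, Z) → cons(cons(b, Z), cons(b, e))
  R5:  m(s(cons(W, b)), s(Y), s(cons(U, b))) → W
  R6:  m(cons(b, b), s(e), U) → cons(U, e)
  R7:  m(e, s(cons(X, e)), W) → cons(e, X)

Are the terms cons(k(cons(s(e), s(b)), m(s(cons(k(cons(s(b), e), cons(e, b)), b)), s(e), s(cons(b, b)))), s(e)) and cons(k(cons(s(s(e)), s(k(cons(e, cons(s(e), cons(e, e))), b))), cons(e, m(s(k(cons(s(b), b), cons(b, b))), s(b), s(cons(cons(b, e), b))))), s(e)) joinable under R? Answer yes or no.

yes — NF(t₁) = cons(cons(e, b), s(e)), NF(t₂) = cons(cons(e, b), s(e))

Reduce t₁ = cons(k(cons(s(e), s(b)), m(s(cons(k(cons(s(b), e), cons(e, b)), b)), s(e), s(cons(b, b)))), s(e)):
1. cons(k(cons(s(e), s(b)), m(s(cons(k(cons(s(b), e), cons(e, b)), b)), s(e), s(cons(b, b)))), s(e))  →  cons(m(s(cons(k(cons(s(b), e), cons(e, b)), b)), s(e), s(cons(b, b))), s(e))   [R2 at 1]
2. cons(m(s(cons(k(cons(s(b), e), cons(e, b)), b)), s(e), s(cons(b, b))), s(e))  →  cons(k(cons(s(b), e), cons(e, b)), s(e))   [R5 at 1]
3. cons(k(cons(s(b), e), cons(e, b)), s(e))  →  cons(cons(e, b), s(e))   [R2 at 1]

Reduce t₂ = cons(k(cons(s(s(e)), s(k(cons(e, cons(s(e), cons(e, e))), b))), cons(e, m(s(k(cons(s(b), b), cons(b, b))), s(b), s(cons(cons(b, e), b))))), s(e)):
1. cons(k(cons(s(s(e)), s(k(cons(e, cons(s(e), cons(e, e))), b))), cons(e, m(s(k(cons(s(b), b), cons(b, b))), s(b), s(cons(cons(b, e), b))))), s(e))  →  cons(cons(e, m(s(k(cons(s(b), b), cons(b, b))), s(b), s(cons(cons(b, e), b)))), s(e))   [R2 at 1]
2. cons(cons(e, m(s(k(cons(s(b), b), cons(b, b))), s(b), s(cons(cons(b, e), b)))), s(e))  →  cons(cons(e, m(s(cons(b, b)), s(b), s(cons(cons(b, e), b)))), s(e))   [R2 at 1.2.1.1]
3. cons(cons(e, m(s(cons(b, b)), s(b), s(cons(cons(b, e), b)))), s(e))  →  cons(cons(e, b), s(e))   [R5 at 1.2]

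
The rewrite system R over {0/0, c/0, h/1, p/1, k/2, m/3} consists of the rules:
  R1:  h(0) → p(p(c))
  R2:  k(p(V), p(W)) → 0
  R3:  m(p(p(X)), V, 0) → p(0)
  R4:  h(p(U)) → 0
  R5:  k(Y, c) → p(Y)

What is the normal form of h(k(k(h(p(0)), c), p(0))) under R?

1. h(k(k(h(p(0)), c), p(0)))  →  h(k(p(h(p(0))), p(0)))   [R5 at 1.1]
2. h(k(p(h(p(0))), p(0)))  →  h(0)   [R2 at 1]
3. h(0)  →  p(p(c))   [R1 at ε]

p(p(c))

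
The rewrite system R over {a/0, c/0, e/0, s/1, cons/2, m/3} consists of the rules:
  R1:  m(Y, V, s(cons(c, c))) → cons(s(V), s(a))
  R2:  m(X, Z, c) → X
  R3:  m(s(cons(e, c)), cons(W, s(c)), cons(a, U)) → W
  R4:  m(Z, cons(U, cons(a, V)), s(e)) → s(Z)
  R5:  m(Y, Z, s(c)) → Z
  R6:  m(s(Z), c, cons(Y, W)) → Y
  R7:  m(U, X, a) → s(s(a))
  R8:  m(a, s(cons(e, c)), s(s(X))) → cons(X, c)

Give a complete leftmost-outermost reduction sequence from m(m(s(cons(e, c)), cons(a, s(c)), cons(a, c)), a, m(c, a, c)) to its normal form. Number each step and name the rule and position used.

a

1. m(m(s(cons(e, c)), cons(a, s(c)), cons(a, c)), a, m(c, a, c))  →  m(a, a, m(c, a, c))   [R3 at 1]
2. m(a, a, m(c, a, c))  →  m(a, a, c)   [R2 at 3]
3. m(a, a, c)  →  a   [R2 at ε]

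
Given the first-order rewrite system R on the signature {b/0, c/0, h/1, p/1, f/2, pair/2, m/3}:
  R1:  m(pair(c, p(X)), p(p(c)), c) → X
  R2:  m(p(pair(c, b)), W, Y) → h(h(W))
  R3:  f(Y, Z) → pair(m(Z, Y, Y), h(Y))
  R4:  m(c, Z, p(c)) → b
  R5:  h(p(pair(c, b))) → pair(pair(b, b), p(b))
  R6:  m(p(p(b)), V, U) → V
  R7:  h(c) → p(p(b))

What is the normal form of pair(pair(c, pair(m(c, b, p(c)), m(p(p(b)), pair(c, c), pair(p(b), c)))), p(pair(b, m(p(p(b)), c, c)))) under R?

pair(pair(c, pair(b, pair(c, c))), p(pair(b, c)))

1. pair(pair(c, pair(m(c, b, p(c)), m(p(p(b)), pair(c, c), pair(p(b), c)))), p(pair(b, m(p(p(b)), c, c))))  →  pair(pair(c, pair(b, m(p(p(b)), pair(c, c), pair(p(b), c)))), p(pair(b, m(p(p(b)), c, c))))   [R4 at 1.2.1]
2. pair(pair(c, pair(b, m(p(p(b)), pair(c, c), pair(p(b), c)))), p(pair(b, m(p(p(b)), c, c))))  →  pair(pair(c, pair(b, pair(c, c))), p(pair(b, m(p(p(b)), c, c))))   [R6 at 1.2.2]
3. pair(pair(c, pair(b, pair(c, c))), p(pair(b, m(p(p(b)), c, c))))  →  pair(pair(c, pair(b, pair(c, c))), p(pair(b, c)))   [R6 at 2.1.2]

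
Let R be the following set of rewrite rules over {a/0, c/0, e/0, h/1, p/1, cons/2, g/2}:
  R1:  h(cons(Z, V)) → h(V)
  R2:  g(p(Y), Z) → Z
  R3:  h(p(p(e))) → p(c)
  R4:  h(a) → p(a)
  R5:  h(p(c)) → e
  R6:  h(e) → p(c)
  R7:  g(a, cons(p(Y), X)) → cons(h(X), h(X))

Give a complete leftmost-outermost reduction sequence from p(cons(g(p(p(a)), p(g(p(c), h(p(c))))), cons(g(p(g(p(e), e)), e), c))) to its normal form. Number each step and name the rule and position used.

p(cons(p(e), cons(e, c)))

1. p(cons(g(p(p(a)), p(g(p(c), h(p(c))))), cons(g(p(g(p(e), e)), e), c)))  →  p(cons(p(g(p(c), h(p(c)))), cons(g(p(g(p(e), e)), e), c)))   [R2 at 1.1]
2. p(cons(p(g(p(c), h(p(c)))), cons(g(p(g(p(e), e)), e), c)))  →  p(cons(p(h(p(c))), cons(g(p(g(p(e), e)), e), c)))   [R2 at 1.1.1]
3. p(cons(p(h(p(c))), cons(g(p(g(p(e), e)), e), c)))  →  p(cons(p(e), cons(g(p(g(p(e), e)), e), c)))   [R5 at 1.1.1]
4. p(cons(p(e), cons(g(p(g(p(e), e)), e), c)))  →  p(cons(p(e), cons(e, c)))   [R2 at 1.2.1]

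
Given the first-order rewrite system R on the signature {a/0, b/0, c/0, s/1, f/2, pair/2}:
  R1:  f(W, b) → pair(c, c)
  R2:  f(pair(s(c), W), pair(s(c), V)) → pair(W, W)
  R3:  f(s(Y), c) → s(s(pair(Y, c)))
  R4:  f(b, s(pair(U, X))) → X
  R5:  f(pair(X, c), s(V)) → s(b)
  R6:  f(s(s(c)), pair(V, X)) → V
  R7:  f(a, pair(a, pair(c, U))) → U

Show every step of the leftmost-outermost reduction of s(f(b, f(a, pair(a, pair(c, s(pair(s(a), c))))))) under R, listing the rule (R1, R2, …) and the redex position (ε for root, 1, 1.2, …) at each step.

s(c)

1. s(f(b, f(a, pair(a, pair(c, s(pair(s(a), c)))))))  →  s(f(b, s(pair(s(a), c))))   [R7 at 1.2]
2. s(f(b, s(pair(s(a), c))))  →  s(c)   [R4 at 1]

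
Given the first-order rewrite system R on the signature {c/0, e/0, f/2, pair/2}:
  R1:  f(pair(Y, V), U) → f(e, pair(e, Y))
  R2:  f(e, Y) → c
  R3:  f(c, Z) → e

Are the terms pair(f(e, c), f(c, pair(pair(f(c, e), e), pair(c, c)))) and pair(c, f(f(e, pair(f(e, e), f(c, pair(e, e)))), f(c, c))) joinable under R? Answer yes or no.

Reduce t₁ = pair(f(e, c), f(c, pair(pair(f(c, e), e), pair(c, c)))):
1. pair(f(e, c), f(c, pair(pair(f(c, e), e), pair(c, c))))  →  pair(c, f(c, pair(pair(f(c, e), e), pair(c, c))))   [R2 at 1]
2. pair(c, f(c, pair(pair(f(c, e), e), pair(c, c))))  →  pair(c, e)   [R3 at 2]

Reduce t₂ = pair(c, f(f(e, pair(f(e, e), f(c, pair(e, e)))), f(c, c))):
1. pair(c, f(f(e, pair(f(e, e), f(c, pair(e, e)))), f(c, c)))  →  pair(c, f(c, f(c, c)))   [R2 at 2.1]
2. pair(c, f(c, f(c, c)))  →  pair(c, e)   [R3 at 2]

yes — NF(t₁) = pair(c, e), NF(t₂) = pair(c, e)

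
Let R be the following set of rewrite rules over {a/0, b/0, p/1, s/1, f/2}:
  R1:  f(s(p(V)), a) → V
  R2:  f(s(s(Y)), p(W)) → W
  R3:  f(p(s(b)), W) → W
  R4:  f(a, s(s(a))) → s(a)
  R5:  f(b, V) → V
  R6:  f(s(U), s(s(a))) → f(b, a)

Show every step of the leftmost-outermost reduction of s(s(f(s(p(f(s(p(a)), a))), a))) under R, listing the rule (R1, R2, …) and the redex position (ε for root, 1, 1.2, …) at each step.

1. s(s(f(s(p(f(s(p(a)), a))), a)))  →  s(s(f(s(p(a)), a)))   [R1 at 1.1]
2. s(s(f(s(p(a)), a)))  →  s(s(a))   [R1 at 1.1]

s(s(a))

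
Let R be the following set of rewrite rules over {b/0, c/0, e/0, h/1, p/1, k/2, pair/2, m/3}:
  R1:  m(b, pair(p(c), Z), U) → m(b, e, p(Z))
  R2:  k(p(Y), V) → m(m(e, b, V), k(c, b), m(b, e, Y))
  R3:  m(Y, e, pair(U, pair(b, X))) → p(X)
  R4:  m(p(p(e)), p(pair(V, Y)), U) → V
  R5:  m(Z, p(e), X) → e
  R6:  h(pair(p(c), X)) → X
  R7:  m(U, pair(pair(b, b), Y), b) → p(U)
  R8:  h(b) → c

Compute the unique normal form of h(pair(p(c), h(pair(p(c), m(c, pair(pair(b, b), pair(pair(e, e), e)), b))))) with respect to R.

p(c)

1. h(pair(p(c), h(pair(p(c), m(c, pair(pair(b, b), pair(pair(e, e), e)), b)))))  →  h(pair(p(c), m(c, pair(pair(b, b), pair(pair(e, e), e)), b)))   [R6 at ε]
2. h(pair(p(c), m(c, pair(pair(b, b), pair(pair(e, e), e)), b)))  →  m(c, pair(pair(b, b), pair(pair(e, e), e)), b)   [R6 at ε]
3. m(c, pair(pair(b, b), pair(pair(e, e), e)), b)  →  p(c)   [R7 at ε]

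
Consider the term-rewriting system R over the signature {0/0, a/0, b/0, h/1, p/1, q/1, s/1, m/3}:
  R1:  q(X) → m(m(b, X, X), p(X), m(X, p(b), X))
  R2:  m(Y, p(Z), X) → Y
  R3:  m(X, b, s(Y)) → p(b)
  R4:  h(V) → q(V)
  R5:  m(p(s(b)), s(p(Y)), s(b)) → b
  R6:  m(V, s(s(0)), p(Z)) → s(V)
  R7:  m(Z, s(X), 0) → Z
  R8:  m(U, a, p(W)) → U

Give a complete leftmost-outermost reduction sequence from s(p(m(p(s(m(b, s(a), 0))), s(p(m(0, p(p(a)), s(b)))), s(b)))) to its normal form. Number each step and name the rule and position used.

1. s(p(m(p(s(m(b, s(a), 0))), s(p(m(0, p(p(a)), s(b)))), s(b))))  →  s(p(m(p(s(b)), s(p(m(0, p(p(a)), s(b)))), s(b))))   [R7 at 1.1.1.1.1]
2. s(p(m(p(s(b)), s(p(m(0, p(p(a)), s(b)))), s(b))))  →  s(p(b))   [R5 at 1.1]

s(p(b))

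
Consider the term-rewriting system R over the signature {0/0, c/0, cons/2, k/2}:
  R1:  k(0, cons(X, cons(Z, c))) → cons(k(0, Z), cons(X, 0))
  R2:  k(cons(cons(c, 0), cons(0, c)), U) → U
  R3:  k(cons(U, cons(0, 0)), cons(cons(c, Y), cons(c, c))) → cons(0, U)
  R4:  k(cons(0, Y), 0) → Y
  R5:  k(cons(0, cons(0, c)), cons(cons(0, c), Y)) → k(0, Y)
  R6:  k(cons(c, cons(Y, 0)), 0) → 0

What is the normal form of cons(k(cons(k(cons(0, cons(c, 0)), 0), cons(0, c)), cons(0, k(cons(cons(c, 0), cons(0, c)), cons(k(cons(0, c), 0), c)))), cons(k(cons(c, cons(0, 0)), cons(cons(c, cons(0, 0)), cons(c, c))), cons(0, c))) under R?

cons(cons(0, cons(c, c)), cons(cons(0, c), cons(0, c)))

1. cons(k(cons(k(cons(0, cons(c, 0)), 0), cons(0, c)), cons(0, k(cons(cons(c, 0), cons(0, c)), cons(k(cons(0, c), 0), c)))), cons(k(cons(c, cons(0, 0)), cons(cons(c, cons(0, 0)), cons(c, c))), cons(0, c)))  →  cons(k(cons(cons(c, 0), cons(0, c)), cons(0, k(cons(cons(c, 0), cons(0, c)), cons(k(cons(0, c), 0), c)))), cons(k(cons(c, cons(0, 0)), cons(cons(c, cons(0, 0)), cons(c, c))), cons(0, c)))   [R4 at 1.1.1]
2. cons(k(cons(cons(c, 0), cons(0, c)), cons(0, k(cons(cons(c, 0), cons(0, c)), cons(k(cons(0, c), 0), c)))), cons(k(cons(c, cons(0, 0)), cons(cons(c, cons(0, 0)), cons(c, c))), cons(0, c)))  →  cons(cons(0, k(cons(cons(c, 0), cons(0, c)), cons(k(cons(0, c), 0), c))), cons(k(cons(c, cons(0, 0)), cons(cons(c, cons(0, 0)), cons(c, c))), cons(0, c)))   [R2 at 1]
3. cons(cons(0, k(cons(cons(c, 0), cons(0, c)), cons(k(cons(0, c), 0), c))), cons(k(cons(c, cons(0, 0)), cons(cons(c, cons(0, 0)), cons(c, c))), cons(0, c)))  →  cons(cons(0, cons(k(cons(0, c), 0), c)), cons(k(cons(c, cons(0, 0)), cons(cons(c, cons(0, 0)), cons(c, c))), cons(0, c)))   [R2 at 1.2]
4. cons(cons(0, cons(k(cons(0, c), 0), c)), cons(k(cons(c, cons(0, 0)), cons(cons(c, cons(0, 0)), cons(c, c))), cons(0, c)))  →  cons(cons(0, cons(c, c)), cons(k(cons(c, cons(0, 0)), cons(cons(c, cons(0, 0)), cons(c, c))), cons(0, c)))   [R4 at 1.2.1]
5. cons(cons(0, cons(c, c)), cons(k(cons(c, cons(0, 0)), cons(cons(c, cons(0, 0)), cons(c, c))), cons(0, c)))  →  cons(cons(0, cons(c, c)), cons(cons(0, c), cons(0, c)))   [R3 at 2.1]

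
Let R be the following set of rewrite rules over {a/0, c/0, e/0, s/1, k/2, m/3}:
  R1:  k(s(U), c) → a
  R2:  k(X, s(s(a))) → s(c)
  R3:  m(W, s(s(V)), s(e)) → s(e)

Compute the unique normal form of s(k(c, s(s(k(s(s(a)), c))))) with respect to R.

s(s(c))

1. s(k(c, s(s(k(s(s(a)), c)))))  →  s(k(c, s(s(a))))   [R1 at 1.2.1.1]
2. s(k(c, s(s(a))))  →  s(s(c))   [R2 at 1]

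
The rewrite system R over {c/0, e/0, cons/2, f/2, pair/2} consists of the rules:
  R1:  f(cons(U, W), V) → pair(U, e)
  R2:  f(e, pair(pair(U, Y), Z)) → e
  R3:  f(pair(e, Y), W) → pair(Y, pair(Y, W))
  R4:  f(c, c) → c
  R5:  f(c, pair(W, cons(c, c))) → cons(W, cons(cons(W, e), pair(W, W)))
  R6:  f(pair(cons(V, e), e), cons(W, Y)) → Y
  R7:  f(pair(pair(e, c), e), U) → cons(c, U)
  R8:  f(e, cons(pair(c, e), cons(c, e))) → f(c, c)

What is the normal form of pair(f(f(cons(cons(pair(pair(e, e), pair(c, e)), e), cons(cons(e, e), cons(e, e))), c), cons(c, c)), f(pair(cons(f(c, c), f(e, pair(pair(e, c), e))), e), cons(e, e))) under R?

pair(c, e)

1. pair(f(f(cons(cons(pair(pair(e, e), pair(c, e)), e), cons(cons(e, e), cons(e, e))), c), cons(c, c)), f(pair(cons(f(c, c), f(e, pair(pair(e, c), e))), e), cons(e, e)))  →  pair(f(pair(cons(pair(pair(e, e), pair(c, e)), e), e), cons(c, c)), f(pair(cons(f(c, c), f(e, pair(pair(e, c), e))), e), cons(e, e)))   [R1 at 1.1]
2. pair(f(pair(cons(pair(pair(e, e), pair(c, e)), e), e), cons(c, c)), f(pair(cons(f(c, c), f(e, pair(pair(e, c), e))), e), cons(e, e)))  →  pair(c, f(pair(cons(f(c, c), f(e, pair(pair(e, c), e))), e), cons(e, e)))   [R6 at 1]
3. pair(c, f(pair(cons(f(c, c), f(e, pair(pair(e, c), e))), e), cons(e, e)))  →  pair(c, f(pair(cons(c, f(e, pair(pair(e, c), e))), e), cons(e, e)))   [R4 at 2.1.1.1]
4. pair(c, f(pair(cons(c, f(e, pair(pair(e, c), e))), e), cons(e, e)))  →  pair(c, f(pair(cons(c, e), e), cons(e, e)))   [R2 at 2.1.1.2]
5. pair(c, f(pair(cons(c, e), e), cons(e, e)))  →  pair(c, e)   [R6 at 2]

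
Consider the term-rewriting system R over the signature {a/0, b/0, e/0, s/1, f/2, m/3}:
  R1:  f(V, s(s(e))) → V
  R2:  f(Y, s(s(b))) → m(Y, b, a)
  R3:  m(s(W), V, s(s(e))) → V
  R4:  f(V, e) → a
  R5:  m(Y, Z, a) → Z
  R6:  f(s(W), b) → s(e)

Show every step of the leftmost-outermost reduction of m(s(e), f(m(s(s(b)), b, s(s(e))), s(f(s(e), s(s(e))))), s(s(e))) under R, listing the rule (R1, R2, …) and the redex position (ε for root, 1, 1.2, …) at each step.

b

1. m(s(e), f(m(s(s(b)), b, s(s(e))), s(f(s(e), s(s(e))))), s(s(e)))  →  f(m(s(s(b)), b, s(s(e))), s(f(s(e), s(s(e)))))   [R3 at ε]
2. f(m(s(s(b)), b, s(s(e))), s(f(s(e), s(s(e)))))  →  f(b, s(f(s(e), s(s(e)))))   [R3 at 1]
3. f(b, s(f(s(e), s(s(e)))))  →  f(b, s(s(e)))   [R1 at 2.1]
4. f(b, s(s(e)))  →  b   [R1 at ε]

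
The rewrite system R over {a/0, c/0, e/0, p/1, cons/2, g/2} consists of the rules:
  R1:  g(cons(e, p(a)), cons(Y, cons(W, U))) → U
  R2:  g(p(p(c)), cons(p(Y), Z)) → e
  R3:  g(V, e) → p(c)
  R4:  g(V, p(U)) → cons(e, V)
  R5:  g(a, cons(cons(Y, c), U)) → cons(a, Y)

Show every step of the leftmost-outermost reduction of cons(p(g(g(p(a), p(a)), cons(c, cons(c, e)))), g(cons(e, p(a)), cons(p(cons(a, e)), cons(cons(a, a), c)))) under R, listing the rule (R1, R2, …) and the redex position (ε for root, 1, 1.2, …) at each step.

cons(p(e), c)

1. cons(p(g(g(p(a), p(a)), cons(c, cons(c, e)))), g(cons(e, p(a)), cons(p(cons(a, e)), cons(cons(a, a), c))))  →  cons(p(g(cons(e, p(a)), cons(c, cons(c, e)))), g(cons(e, p(a)), cons(p(cons(a, e)), cons(cons(a, a), c))))   [R4 at 1.1.1]
2. cons(p(g(cons(e, p(a)), cons(c, cons(c, e)))), g(cons(e, p(a)), cons(p(cons(a, e)), cons(cons(a, a), c))))  →  cons(p(e), g(cons(e, p(a)), cons(p(cons(a, e)), cons(cons(a, a), c))))   [R1 at 1.1]
3. cons(p(e), g(cons(e, p(a)), cons(p(cons(a, e)), cons(cons(a, a), c))))  →  cons(p(e), c)   [R1 at 2]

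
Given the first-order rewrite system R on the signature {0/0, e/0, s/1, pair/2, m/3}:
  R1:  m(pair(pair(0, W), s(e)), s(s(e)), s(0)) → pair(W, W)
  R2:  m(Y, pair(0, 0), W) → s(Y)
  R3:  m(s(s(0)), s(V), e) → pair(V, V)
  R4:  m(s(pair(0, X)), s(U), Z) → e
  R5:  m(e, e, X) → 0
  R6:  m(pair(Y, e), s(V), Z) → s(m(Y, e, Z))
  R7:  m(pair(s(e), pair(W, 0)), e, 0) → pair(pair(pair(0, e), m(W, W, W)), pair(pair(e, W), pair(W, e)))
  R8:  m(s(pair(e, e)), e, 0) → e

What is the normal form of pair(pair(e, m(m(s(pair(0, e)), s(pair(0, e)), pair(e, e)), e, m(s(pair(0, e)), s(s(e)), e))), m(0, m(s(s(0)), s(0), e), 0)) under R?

1. pair(pair(e, m(m(s(pair(0, e)), s(pair(0, e)), pair(e, e)), e, m(s(pair(0, e)), s(s(e)), e))), m(0, m(s(s(0)), s(0), e), 0))  →  pair(pair(e, m(e, e, m(s(pair(0, e)), s(s(e)), e))), m(0, m(s(s(0)), s(0), e), 0))   [R4 at 1.2.1]
2. pair(pair(e, m(e, e, m(s(pair(0, e)), s(s(e)), e))), m(0, m(s(s(0)), s(0), e), 0))  →  pair(pair(e, 0), m(0, m(s(s(0)), s(0), e), 0))   [R5 at 1.2]
3. pair(pair(e, 0), m(0, m(s(s(0)), s(0), e), 0))  →  pair(pair(e, 0), m(0, pair(0, 0), 0))   [R3 at 2.2]
4. pair(pair(e, 0), m(0, pair(0, 0), 0))  →  pair(pair(e, 0), s(0))   [R2 at 2]

pair(pair(e, 0), s(0))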